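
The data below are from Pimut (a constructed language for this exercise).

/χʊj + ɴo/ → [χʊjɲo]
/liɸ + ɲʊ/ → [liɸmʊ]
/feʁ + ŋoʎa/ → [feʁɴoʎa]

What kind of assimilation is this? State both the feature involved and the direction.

progressive place assimilation

Underlying /ɴ/ is realised as [ɲ] next to /j/; /j/ itself does not change.
The change uvular → palatal matches the place of the preceding /j/, identifying this as place assimilation.
Manner and voice are unchanged, so the assimilation is partial, not total.
The same holds elsewhere in the data: /ɲ/ → [m] after /ɸ/ (palatal → bilabial, matching bilabial); /ŋ/ → [ɴ] after /ʁ/ (velar → uvular, matching uvular) — only place changes, and always toward the preceding segment.
The trigger is the preceding segment, so the direction is progressive (perseverative).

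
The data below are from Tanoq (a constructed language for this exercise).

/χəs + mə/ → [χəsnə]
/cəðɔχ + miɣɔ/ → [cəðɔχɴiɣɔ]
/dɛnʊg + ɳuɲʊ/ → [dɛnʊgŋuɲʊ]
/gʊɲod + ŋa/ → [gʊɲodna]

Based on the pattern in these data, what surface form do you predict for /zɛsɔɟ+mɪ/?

[zɛsɔɟɲɪ]

The data show progressive place assimilation: /m/ → [n] after /s/; /m/ → [ɴ] after /χ/; /ɳ/ → [ŋ] after /g/; /ŋ/ → [n] after /d/. In each pair only place changes, matching the preceding consonant, while manner and voice stay constant.
The rule targets /m/ (voiced bilabial nasal), which sits after the trigger /ɟ/ (palatal).
Changing only its place to palatal gives [ɲ] — the voiced palatal nasal.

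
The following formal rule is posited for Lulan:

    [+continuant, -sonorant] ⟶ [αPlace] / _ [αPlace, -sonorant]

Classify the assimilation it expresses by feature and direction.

regressive place assimilation

The shared variable α links the value of the place features (abbreviated [Place]) on the target to the same value on the neighbouring segment, so place is the feature that assimilates.
The conditioning segment sits to the right of the focus bar, meaning the trigger follows the segment that changes — regressive assimilation.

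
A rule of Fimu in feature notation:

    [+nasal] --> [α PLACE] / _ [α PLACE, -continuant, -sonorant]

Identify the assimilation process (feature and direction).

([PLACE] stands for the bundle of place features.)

The shared variable α links the value of the place features (abbreviated [PLACE]) on the target to the same value on the neighbouring segment, so place is the feature that assimilates.
Since the environment is written after the underscore, the trigger follows the target; the direction is regressive.

regressive place assimilation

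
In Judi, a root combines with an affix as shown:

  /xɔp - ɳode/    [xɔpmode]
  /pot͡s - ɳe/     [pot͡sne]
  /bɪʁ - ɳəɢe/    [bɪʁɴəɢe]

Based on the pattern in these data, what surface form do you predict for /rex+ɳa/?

The data show progressive place assimilation: /ɳ/ → [m] after /p/; /ɳ/ → [n] after /t͡s/; /ɳ/ → [ɴ] after /ʁ/. In each pair only place changes, matching the preceding consonant, while manner and voice stay constant.
/ɳ/ is a voiced retroflex nasal. The preceding trigger /x/ is velar, so /ɳ/ must become velar as well.
Changing only its place to velar gives [ŋ] — the voiced velar nasal.

[rexŋa]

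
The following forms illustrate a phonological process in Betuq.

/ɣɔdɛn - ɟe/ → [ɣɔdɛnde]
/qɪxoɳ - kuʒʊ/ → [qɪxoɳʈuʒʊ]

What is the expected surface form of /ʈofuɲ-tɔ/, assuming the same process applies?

The data show progressive place assimilation: /ɟ/ → [d] after /n/; /k/ → [ʈ] after /ɳ/. In each pair only place changes, matching the preceding consonant, while manner and voice stay constant.
The rule targets /t/ (voiceless alveolar stop), which sits after the trigger /ɲ/ (palatal).
Changing only its place to palatal gives [c] — the voiceless palatal stop.

[ʈofuɲcɔ]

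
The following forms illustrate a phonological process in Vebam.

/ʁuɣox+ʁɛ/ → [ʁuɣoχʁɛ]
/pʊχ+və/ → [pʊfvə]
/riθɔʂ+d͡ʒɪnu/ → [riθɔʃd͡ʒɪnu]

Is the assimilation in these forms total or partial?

partial assimilation

Comparing underlying and surface forms, /x/ → [χ] is the alternation; the neighbouring /ʁ/ is constant.
The change velar → uvular matches the place of the following /ʁ/, identifying this as place assimilation.
Manner and voice are unchanged, so the assimilation is partial, not total.
Checking the remaining alternations: /χ/ → [f] before /v/ (uvular → labiodental, matching labiodental); /ʂ/ → [ʃ] before /d͡ʒ/ (retroflex → postalveolar, matching postalveolar) — only place changes, and always toward the following segment.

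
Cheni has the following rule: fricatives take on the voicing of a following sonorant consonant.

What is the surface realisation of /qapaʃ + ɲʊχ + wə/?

[qapaʒɲʊʁwə]

The rule targets /ʃ/ (voiceless postalveolar fricative), which sits before the trigger /ɲ/ (voiced).
Changing only its voicing to voiced gives [ʒ] — the voiced postalveolar fricative.
At the second juncture, /χ/ likewise becomes [ʁ] adjacent to /w/.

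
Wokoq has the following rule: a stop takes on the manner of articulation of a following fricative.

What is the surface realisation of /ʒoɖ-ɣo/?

[ʒoʐɣo]

The rule targets /ɖ/ (voiced retroflex stop), which sits before the trigger /ɣ/ (fricative).
A voiced retroflex fricative is [ʐ], so the surface segment is [ʐ].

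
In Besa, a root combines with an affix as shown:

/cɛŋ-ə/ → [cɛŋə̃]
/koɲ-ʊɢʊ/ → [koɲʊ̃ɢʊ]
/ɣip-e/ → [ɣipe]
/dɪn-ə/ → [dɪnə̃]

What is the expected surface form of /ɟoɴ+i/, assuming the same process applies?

[ɟoɴĩ]

The data show progressive nasality assimilation (vowel nasalisation): /ə/ → [ə̃] after /ŋ/; /ʊ/ → [ʊ̃] after /ɲ/; /ə/ → [ə̃] after /n/ — a vowel is nasalised by an immediately preceding nasal consonant.
No change occurs in [ɣipe] because the vowel at the boundary is adjacent to an oral consonant, not a nasal (/e/ next to /p/).
/i/ sits next to the nasal /ɴ/ and is therefore nasalised to [ĩ].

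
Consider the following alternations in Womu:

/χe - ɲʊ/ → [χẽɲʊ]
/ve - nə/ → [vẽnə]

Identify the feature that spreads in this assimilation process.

The vowel /e/ surfaces as nasalised [ẽ] next to the following nasal /ɲ/ — it has acquired the [+nasal] feature of its neighbour.
The other form shows the same pattern: /e/ → [ẽ] before /n/ — each time a vowel is nasalised next to a following nasal.

nasality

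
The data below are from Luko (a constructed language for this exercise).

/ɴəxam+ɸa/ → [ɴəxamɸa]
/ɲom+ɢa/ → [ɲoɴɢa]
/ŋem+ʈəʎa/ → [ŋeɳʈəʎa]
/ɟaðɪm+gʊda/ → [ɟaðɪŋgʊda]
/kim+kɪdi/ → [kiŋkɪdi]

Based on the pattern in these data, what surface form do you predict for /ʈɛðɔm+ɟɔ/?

The data show regressive place assimilation: /m/ → [ɴ] before /ɢ/; /m/ → [ɳ] before /ʈ/; /m/ → [ŋ] before /g/; /m/ → [ŋ] before /k/. In each pair only place changes, matching the following consonant, while manner and voice stay constant.
Nothing changes in [ɴəxamɸa]: there the adjacent consonants already agree in place (/m/ and /ɸ/ are both bilabial), so this form is consistent with the same rule.
The rule targets /m/ (voiced bilabial nasal), which sits before the trigger /ɟ/ (palatal).
The voiced palatal nasal is [ɲ], so /m/ → [ɲ].

[ʈɛðɔɲɟɔ]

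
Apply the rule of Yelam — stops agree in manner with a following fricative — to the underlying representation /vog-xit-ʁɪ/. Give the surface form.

The rule targets /g/ (voiced velar stop), which sits before the trigger /x/ (fricative).
Changing only its manner to fricative gives [ɣ] — the voiced velar fricative.
The same rule applies at the second boundary: /t/ → [s] next to /ʁ/.

[voɣxisʁɪ]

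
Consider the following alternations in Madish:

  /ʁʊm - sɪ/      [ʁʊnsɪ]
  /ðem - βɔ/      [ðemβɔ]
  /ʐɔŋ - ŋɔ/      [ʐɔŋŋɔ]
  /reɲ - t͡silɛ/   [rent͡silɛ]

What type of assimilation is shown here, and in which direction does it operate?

Underlying /m/ is realised as [n] next to /s/; /s/ itself does not change.
The change bilabial → alveolar matches the place of the following /s/, identifying this as place assimilation.
Manner and voice are unchanged, so the assimilation is partial, not total.
The other alternating form patterns the same way: /ɲ/ → [n] before /t͡s/ (palatal → alveolar, matching alveolar) — only place changes, and always toward the following segment.
Nothing changes in [ðemβɔ], [ʐɔŋŋɔ]: there the adjacent consonants already agree in place (/m/ and /β/ are both bilabial; /ŋ/ and /ŋ/ are both velar), so these forms are consistent with the same rule.
The trigger is the following segment, so the direction is regressive (anticipatory).

regressive place assimilation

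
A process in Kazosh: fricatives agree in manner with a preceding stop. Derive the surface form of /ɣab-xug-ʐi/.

/x/ is a voiceless velar fricative. The preceding trigger /b/ is a stop, so /x/ must become a stop as well.
The voiceless velar stop is [k], so /x/ → [k].
At the second juncture, /ʐ/ likewise becomes [ɖ] adjacent to /g/.

[ɣabkugɖi]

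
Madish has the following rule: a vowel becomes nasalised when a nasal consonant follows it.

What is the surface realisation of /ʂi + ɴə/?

/i/ sits next to the nasal /ɴ/ and is therefore nasalised to [ĩ].

[ʂĩɴə]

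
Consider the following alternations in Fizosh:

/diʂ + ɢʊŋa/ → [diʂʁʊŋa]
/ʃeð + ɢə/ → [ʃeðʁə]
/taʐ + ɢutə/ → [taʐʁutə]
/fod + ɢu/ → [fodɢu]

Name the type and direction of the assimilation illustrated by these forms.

Comparing underlying and surface forms, /ɢ/ → [ʁ] is the alternation; the neighbouring /ʂ/ is constant.
The change stop → fricative matches the manner of the preceding /ʂ/, identifying this as manner assimilation.
Place and voice are unchanged, so the assimilation is partial, not total.
The same holds elsewhere in the data: /ɢ/ → [ʁ] after /ð/ (stop → fricative, matching a fricative); /ɢ/ → [ʁ] after /ʐ/ (stop → fricative, matching a fricative) — only manner changes, and always toward the preceding segment.
Nothing changes in [fodɢu]: there the adjacent consonants already agree in manner (/ɢ/ and /d/ are both stops), so this form is consistent with the same rule.
The trigger is the preceding segment, so the direction is progressive (perseverative).

progressive manner assimilation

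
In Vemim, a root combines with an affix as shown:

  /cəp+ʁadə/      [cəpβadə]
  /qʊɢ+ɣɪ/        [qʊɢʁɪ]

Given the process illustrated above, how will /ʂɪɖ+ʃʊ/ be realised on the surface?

[ʂɪɖʂʊ]

The data show progressive place assimilation: /ʁ/ → [β] after /p/; /ɣ/ → [ʁ] after /ɢ/. In each pair only place changes, matching the preceding consonant, while manner and voice stay constant.
The rule targets /ʃ/ (voiceless postalveolar fricative), which sits after the trigger /ɖ/ (retroflex).
The voiceless retroflex fricative is [ʂ], so /ʃ/ → [ʂ].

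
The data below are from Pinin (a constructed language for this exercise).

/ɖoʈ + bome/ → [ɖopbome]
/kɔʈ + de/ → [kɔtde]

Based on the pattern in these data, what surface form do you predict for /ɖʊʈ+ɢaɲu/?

[ɖʊqɢaɲu]

The data show regressive place assimilation: /ʈ/ → [p] before /b/; /ʈ/ → [t] before /d/. In each pair only place changes, matching the following consonant, while manner and voice stay constant.
The rule targets /ʈ/ (voiceless retroflex stop), which sits before the trigger /ɢ/ (uvular).
The voiceless uvular stop is [q], so /ʈ/ → [q].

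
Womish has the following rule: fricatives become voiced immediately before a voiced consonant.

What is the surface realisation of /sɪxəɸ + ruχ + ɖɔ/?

/ɸ/ is a voiceless bilabial fricative. The following trigger /r/ is voiced, so /ɸ/ must become voiced as well.
Changing only its voicing to voiced gives [β] — the voiced bilabial fricative.
At the second juncture, /χ/ likewise becomes [ʁ] adjacent to /ɖ/.

[sɪxəβruʁɖɔ]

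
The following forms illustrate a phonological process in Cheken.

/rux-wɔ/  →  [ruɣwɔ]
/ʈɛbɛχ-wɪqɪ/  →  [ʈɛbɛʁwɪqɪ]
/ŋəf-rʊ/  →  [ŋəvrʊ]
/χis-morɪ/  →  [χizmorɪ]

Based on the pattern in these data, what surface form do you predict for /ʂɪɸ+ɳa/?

[ʂɪβɳa]

The data show regressive voicing assimilation: /x/ → [ɣ] before /w/; /χ/ → [ʁ] before /w/; /f/ → [v] before /r/; /s/ → [z] before /m/. In each pair only voicing changes, matching the following consonant, while place and manner stay constant.
The rule targets /ɸ/ (voiceless bilabial fricative), which sits before the trigger /ɳ/ (voiced).
A voiced bilabial fricative is [β], so the surface segment is [β].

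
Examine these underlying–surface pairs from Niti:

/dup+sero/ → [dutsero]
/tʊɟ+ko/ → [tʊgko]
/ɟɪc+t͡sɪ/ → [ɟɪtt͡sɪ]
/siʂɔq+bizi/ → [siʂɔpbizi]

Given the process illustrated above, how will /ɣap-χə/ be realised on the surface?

[ɣaqχə]

The data show regressive place assimilation: /p/ → [t] before /s/; /ɟ/ → [g] before /k/; /c/ → [t] before /t͡s/; /q/ → [p] before /b/. In each pair only place changes, matching the following consonant, while manner and voice stay constant.
The rule targets /p/ (voiceless bilabial stop), which sits before the trigger /χ/ (uvular).
Changing only its place to uvular gives [q] — the voiceless uvular stop.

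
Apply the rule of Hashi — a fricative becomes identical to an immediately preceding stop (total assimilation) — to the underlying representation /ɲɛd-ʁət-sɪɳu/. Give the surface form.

/ʁ/ is the segment targeted by the rule; it sits immediately after /d/, so it assimilates completely and surfaces as [d].
The same rule applies at the second boundary: /s/ → [t] next to /t/.

[ɲɛddəttɪɳu]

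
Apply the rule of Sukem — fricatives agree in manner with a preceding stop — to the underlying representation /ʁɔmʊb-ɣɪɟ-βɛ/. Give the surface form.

The rule targets /ɣ/ (voiced velar fricative), which sits after the trigger /b/ (stop).
Changing only its manner to stop gives [g] — the voiced velar stop.
The same rule applies at the second boundary: /β/ → [b] next to /ɟ/.

[ʁɔmʊbgɪɟbɛ]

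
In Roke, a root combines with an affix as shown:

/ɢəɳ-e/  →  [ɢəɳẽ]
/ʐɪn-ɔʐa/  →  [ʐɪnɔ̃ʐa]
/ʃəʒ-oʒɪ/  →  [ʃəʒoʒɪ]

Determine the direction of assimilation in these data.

progressive

The vowel /e/ surfaces as nasalised [ẽ] next to the preceding nasal /ɳ/ — it has acquired the [+nasal] feature of its neighbour.
The other form shows the same pattern: /ɔ/ → [ɔ̃] after /n/ — each time a vowel is nasalised next to a preceding nasal.
No change occurs in [ʃəʒoʒɪ] because the vowel at the boundary is adjacent to an oral consonant, not a nasal (/o/ next to /ʒ/).
Because the conditioning nasal is to the left of the vowel that changes, the process is progressive (perseverative).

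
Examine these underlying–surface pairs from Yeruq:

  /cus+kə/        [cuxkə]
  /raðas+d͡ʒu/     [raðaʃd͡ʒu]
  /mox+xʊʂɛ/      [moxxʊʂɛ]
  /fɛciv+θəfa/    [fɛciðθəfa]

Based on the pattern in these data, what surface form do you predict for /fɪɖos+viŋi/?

The data show regressive place assimilation: /s/ → [x] before /k/; /s/ → [ʃ] before /d͡ʒ/; /v/ → [ð] before /θ/. In each pair only place changes, matching the following consonant, while manner and voice stay constant.
Nothing changes in [moxxʊʂɛ]: there the adjacent consonants already agree in place (/x/ and /x/ are both velar), so this form is consistent with the same rule.
The rule targets /s/ (voiceless alveolar fricative), which sits before the trigger /v/ (labiodental).
Changing only its place to labiodental gives [f] — the voiceless labiodental fricative.

[fɪɖofviŋi]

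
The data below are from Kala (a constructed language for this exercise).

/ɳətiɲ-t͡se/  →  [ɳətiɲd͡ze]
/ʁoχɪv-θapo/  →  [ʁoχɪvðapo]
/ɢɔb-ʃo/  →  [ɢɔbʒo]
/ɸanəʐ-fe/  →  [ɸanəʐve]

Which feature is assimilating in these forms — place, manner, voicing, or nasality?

voicing

The segment that alternates is /t͡s/, which surfaces as [d͡z] when adjacent to /ɲ/.
The change voiceless → voiced matches the voicing of the preceding /ɲ/, identifying this as voicing assimilation.
The same holds elsewhere in the data: /θ/ → [ð] after /v/ (voiceless → voiced, matching voiced); /ʃ/ → [ʒ] after /b/ (voiceless → voiced, matching voiced); /f/ → [v] after /ʐ/ (voiceless → voiced, matching voiced) — only voicing changes, and always toward the preceding segment.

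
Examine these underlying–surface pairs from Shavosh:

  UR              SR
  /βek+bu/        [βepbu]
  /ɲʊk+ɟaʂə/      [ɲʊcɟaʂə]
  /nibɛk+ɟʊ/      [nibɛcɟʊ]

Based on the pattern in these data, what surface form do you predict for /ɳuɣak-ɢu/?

[ɳuɣaqɢu]

The data show regressive place assimilation: /k/ → [p] before /b/; /k/ → [c] before /ɟ/. In each pair only place changes, matching the following consonant, while manner and voice stay constant.
The rule targets /k/ (voiceless velar stop), which sits before the trigger /ɢ/ (uvular).
Changing only its place to uvular gives [q] — the voiceless uvular stop.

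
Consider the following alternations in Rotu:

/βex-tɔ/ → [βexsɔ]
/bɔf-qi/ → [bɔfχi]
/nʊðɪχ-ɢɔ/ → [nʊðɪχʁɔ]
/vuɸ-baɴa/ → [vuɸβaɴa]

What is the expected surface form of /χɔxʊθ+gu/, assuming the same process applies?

The data show progressive manner assimilation: /t/ → [s] after /x/; /q/ → [χ] after /f/; /ɢ/ → [ʁ] after /χ/; /b/ → [β] after /ɸ/. In each pair only manner changes, matching the preceding consonant, while place and voice stay constant.
/g/ is a voiced velar stop. The preceding trigger /θ/ is a fricative, so /g/ must become a fricative as well.
A voiced velar fricative is [ɣ], so the surface segment is [ɣ].

[χɔxʊθɣu]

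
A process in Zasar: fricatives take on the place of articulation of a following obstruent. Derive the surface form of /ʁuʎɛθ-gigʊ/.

/θ/ is a voiceless dental fricative. The following trigger /g/ is velar, so /θ/ must become velar as well.
Changing only its place to velar gives [x] — the voiceless velar fricative.

[ʁuʎɛxgigʊ]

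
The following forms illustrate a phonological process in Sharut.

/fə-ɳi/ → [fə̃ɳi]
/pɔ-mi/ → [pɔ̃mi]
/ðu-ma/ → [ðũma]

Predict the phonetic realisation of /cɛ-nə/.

[cɛ̃nə]

The data show regressive nasality assimilation (vowel nasalisation): /ə/ → [ə̃] before /ɳ/; /ɔ/ → [ɔ̃] before /m/; /u/ → [ũ] before /m/ — a vowel is nasalised by an immediately following nasal consonant.
The vowel /ɛ/ is adjacent to the following nasal /n/, so it acquires [+nasal] and surfaces as [ɛ̃].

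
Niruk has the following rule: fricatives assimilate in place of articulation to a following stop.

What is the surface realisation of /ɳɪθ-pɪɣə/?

[ɳɪɸpɪɣə]

The rule targets /θ/ (voiceless dental fricative), which sits before the trigger /p/ (bilabial).
Changing only its place to bilabial gives [ɸ] — the voiceless bilabial fricative.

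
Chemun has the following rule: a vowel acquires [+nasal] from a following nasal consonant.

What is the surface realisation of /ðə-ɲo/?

The vowel /ə/ is adjacent to the following nasal /ɲ/, so it acquires [+nasal] and surfaces as [ə̃].

[ðə̃ɲo]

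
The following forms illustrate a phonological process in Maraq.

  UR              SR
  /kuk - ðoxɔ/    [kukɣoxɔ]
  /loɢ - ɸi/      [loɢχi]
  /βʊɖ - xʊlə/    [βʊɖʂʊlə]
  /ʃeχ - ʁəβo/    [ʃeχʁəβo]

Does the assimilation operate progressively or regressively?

The segment that alternates is /ð/, which surfaces as [ɣ] when adjacent to /k/.
/ð/ is dental while /k/ is velar; the output [ɣ] is velar, matching the trigger — so the feature that spreads is place.
The other alternating forms pattern the same way: /ɸ/ → [χ] after /ɢ/ (bilabial → uvular, matching uvular); /x/ → [ʂ] after /ɖ/ (velar → retroflex, matching retroflex) — only place changes, and always toward the preceding segment.
No alternation appears in [ʃeχʁəβo]: there the adjacent consonants already agree in place (/ʁ/ and /χ/ are both uvular), so this form is consistent with the same rule.
Since the segment that changes follows the conditioning segment, the assimilation is progressive.

progressive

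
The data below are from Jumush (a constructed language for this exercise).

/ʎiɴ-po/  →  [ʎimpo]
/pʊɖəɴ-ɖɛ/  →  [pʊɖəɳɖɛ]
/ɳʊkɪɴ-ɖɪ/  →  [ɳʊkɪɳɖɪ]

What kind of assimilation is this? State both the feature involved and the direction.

Underlying /ɴ/ is realised as [m] next to /p/; /p/ itself does not change.
The change uvular → bilabial matches the place of the following /p/, identifying this as place assimilation.
Manner and voice are unchanged, so the assimilation is partial, not total.
The same holds elsewhere in the data: /ɴ/ → [ɳ] before /ɖ/ (uvular → retroflex, matching retroflex) — only place changes, and always toward the following segment.
Since the segment that changes precedes the conditioning segment, the assimilation is regressive.

regressive place assimilation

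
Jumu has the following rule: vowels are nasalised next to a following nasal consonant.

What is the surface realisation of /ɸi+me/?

[ɸĩme]

The vowel /i/ is adjacent to the following nasal /m/, so it acquires [+nasal] and surfaces as [ĩ].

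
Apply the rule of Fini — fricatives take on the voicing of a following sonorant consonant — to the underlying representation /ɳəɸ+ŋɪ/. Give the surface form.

[ɳəβŋɪ]

/ɸ/ is a voiceless bilabial fricative. The following trigger /ŋ/ is voiced, so /ɸ/ must become voiced as well.
A voiced bilabial fricative is [β], so the surface segment is [β].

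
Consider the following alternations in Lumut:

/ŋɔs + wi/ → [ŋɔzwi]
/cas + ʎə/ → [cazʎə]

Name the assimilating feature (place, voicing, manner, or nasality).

voicing

Underlying /s/ is realised as [z] next to /w/; /w/ itself does not change.
The change voiceless → voiced matches the voicing of the following /w/, identifying this as voicing assimilation.
The other alternating form patterns the same way: /s/ → [z] before /ʎ/ (voiceless → voiced, matching voiced) — only voicing changes, and always toward the following segment.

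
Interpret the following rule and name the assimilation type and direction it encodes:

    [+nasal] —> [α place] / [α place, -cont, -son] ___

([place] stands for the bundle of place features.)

progressive place assimilation

The rule copies the place features (abbreviated [place]) from the environment onto the target, so the assimilating feature is place.
Since the environment is written before the underscore, the trigger precedes the target; the direction is progressive.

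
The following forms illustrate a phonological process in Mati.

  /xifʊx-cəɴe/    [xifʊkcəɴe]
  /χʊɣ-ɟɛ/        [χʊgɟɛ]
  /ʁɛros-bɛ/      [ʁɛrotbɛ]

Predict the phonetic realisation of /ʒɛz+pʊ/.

The data show regressive manner assimilation: /x/ → [k] before /c/; /ɣ/ → [g] before /ɟ/; /s/ → [t] before /b/. In each pair only manner changes, matching the following consonant, while place and voice stay constant.
The rule targets /z/ (voiced alveolar fricative), which sits before the trigger /p/ (stop).
A voiced alveolar stop is [d], so the surface segment is [d].

[ʒɛdpʊ]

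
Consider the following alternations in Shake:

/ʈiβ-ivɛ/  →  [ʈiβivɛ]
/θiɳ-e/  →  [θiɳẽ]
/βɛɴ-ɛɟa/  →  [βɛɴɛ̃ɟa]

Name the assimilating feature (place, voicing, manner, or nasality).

nasality

The vowel /e/ surfaces as nasalised [ẽ] next to the preceding nasal /ɳ/ — it has acquired the [+nasal] feature of its neighbour.
The other form shows the same pattern: /ɛ/ → [ɛ̃] after /ɴ/ — each time a vowel is nasalised next to a preceding nasal.
No change occurs in [ʈiβivɛ] because the vowel at the boundary is adjacent to an oral consonant, not a nasal (/i/ next to /β/).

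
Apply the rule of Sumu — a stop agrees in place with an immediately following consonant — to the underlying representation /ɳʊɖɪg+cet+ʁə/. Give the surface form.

[ɳʊɖɪɟceqʁə]

/g/ is a voiced velar stop. The following trigger /c/ is palatal, so /g/ must become palatal as well.
Changing only its place to palatal gives [ɟ] — the voiced palatal stop.
At the second juncture, /t/ likewise becomes [q] adjacent to /ʁ/.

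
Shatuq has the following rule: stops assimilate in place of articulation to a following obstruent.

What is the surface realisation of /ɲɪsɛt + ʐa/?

[ɲɪsɛʈʐa]

/t/ is a voiceless alveolar stop. The following trigger /ʐ/ is retroflex, so /t/ must become retroflex as well.
The voiceless retroflex stop is [ʈ], so /t/ → [ʈ].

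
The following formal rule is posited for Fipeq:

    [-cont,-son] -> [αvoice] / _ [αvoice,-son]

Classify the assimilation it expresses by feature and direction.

The rule copies [voice] from the environment onto the target, so the assimilating feature is voicing.
Since the environment is written after the underscore, the trigger follows the target; the direction is regressive.

regressive voicing assimilation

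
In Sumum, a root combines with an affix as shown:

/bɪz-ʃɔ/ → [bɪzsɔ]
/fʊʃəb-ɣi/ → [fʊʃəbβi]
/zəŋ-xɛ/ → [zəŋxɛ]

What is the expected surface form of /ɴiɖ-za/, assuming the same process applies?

The data show progressive place assimilation: /ʃ/ → [s] after /z/; /ɣ/ → [β] after /b/. In each pair only place changes, matching the preceding consonant, while manner and voice stay constant.
No alternation appears in [zəŋxɛ]: there the adjacent consonants already agree in place (/x/ and /ŋ/ are both velar), so this form is consistent with the same rule.
The rule targets /z/ (voiced alveolar fricative), which sits after the trigger /ɖ/ (retroflex).
The voiced retroflex fricative is [ʐ], so /z/ → [ʐ].

[ɴiɖʐa]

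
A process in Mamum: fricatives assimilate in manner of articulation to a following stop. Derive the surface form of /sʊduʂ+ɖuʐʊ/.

The rule targets /ʂ/ (voiceless retroflex fricative), which sits before the trigger /ɖ/ (stop).
A voiceless retroflex stop is [ʈ], so the surface segment is [ʈ].

[sʊduʈɖuʐʊ]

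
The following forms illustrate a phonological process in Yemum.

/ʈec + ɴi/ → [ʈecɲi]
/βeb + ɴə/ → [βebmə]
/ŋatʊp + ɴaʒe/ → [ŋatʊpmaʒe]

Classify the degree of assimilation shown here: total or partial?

Underlying /ɴ/ is realised as [ɲ] next to /c/; /c/ itself does not change.
The change uvular → palatal matches the place of the preceding /c/, identifying this as place assimilation.
Manner and voice are unchanged, so the assimilation is partial, not total.
The other alternating forms pattern the same way: /ɴ/ → [m] after /b/ (uvular → bilabial, matching bilabial); /ɴ/ → [m] after /p/ (uvular → bilabial, matching bilabial) — only place changes, and always toward the preceding segment.

partial assimilation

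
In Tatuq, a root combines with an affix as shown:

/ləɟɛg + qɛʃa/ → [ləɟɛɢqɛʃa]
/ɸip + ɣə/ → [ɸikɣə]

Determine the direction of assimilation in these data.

The segment that alternates is /g/, which surfaces as [ɢ] when adjacent to /q/.
/g/ is velar while /q/ is uvular; the output [ɢ] is uvular, matching the trigger — so the feature that spreads is place.
Checking the remaining alternation: /p/ → [k] before /ɣ/ (bilabial → velar, matching velar) — only place changes, and always toward the following segment.
The trigger is the following segment, so the direction is regressive (anticipatory).

regressive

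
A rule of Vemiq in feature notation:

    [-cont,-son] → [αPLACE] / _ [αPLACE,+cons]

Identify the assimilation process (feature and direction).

regressive place assimilation

The rule copies the place features (abbreviated [PLACE]) from the environment onto the target, so the assimilating feature is place.
Since the environment is written after the underscore, the trigger follows the target; the direction is regressive.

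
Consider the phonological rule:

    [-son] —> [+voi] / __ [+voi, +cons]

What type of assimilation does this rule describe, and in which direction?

The structural change is [+voi], and the conditioning segment [+voi, +cons] (a voiced consonant) is itself voiced, so the target comes to share the voicing of its neighbour — voicing assimilation.
The conditioning segment sits to the right of the focus bar, meaning the trigger follows the segment that changes — regressive assimilation.

regressive voicing assimilation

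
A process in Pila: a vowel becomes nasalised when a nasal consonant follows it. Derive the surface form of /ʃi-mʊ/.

The vowel /i/ is adjacent to the following nasal /m/, so it acquires [+nasal] and surfaces as [ĩ].

[ʃĩmʊ]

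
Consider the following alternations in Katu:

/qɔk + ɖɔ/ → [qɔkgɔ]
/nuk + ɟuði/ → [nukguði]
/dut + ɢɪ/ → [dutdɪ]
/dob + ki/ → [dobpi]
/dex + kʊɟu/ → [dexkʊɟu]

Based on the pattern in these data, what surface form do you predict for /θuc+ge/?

The data show progressive place assimilation: /ɖ/ → [g] after /k/; /ɟ/ → [g] after /k/; /ɢ/ → [d] after /t/; /k/ → [p] after /b/. In each pair only place changes, matching the preceding consonant, while manner and voice stay constant.
No alternation appears in [dexkʊɟu]: there the adjacent consonants already agree in place (/k/ and /x/ are both velar), so this form is consistent with the same rule.
The rule targets /g/ (voiced velar stop), which sits after the trigger /c/ (palatal).
Changing only its place to palatal gives [ɟ] — the voiced palatal stop.

[θucɟe]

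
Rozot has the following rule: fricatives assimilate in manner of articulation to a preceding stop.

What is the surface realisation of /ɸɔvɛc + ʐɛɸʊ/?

[ɸɔvɛcɖɛɸʊ]

The rule targets /ʐ/ (voiced retroflex fricative), which sits after the trigger /c/ (stop).
Changing only its manner to stop gives [ɖ] — the voiced retroflex stop.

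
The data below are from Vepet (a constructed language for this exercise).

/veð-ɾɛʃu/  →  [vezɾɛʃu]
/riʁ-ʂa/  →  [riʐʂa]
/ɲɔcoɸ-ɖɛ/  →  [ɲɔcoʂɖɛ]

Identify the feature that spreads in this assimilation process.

place

Comparing underlying and surface forms, /ð/ → [z] is the alternation; the neighbouring /ɾ/ is constant.
/ð/ is dental while /ɾ/ is alveolar; the output [z] is alveolar, matching the trigger — so the feature that spreads is place.
The other alternating forms pattern the same way: /ʁ/ → [ʐ] before /ʂ/ (uvular → retroflex, matching retroflex); /ɸ/ → [ʂ] before /ɖ/ (bilabial → retroflex, matching retroflex) — only place changes, and always toward the following segment.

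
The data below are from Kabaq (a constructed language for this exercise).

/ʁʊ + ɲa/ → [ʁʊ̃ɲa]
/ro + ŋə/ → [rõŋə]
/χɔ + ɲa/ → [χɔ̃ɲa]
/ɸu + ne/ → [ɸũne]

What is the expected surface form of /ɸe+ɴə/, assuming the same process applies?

The data show regressive nasality assimilation (vowel nasalisation): /ʊ/ → [ʊ̃] before /ɲ/; /o/ → [õ] before /ŋ/; /ɔ/ → [ɔ̃] before /ɲ/; /u/ → [ũ] before /n/ — a vowel is nasalised by an immediately following nasal consonant.
The vowel /e/ is adjacent to the following nasal /ɴ/, so it acquires [+nasal] and surfaces as [ẽ].

[ɸẽɴə]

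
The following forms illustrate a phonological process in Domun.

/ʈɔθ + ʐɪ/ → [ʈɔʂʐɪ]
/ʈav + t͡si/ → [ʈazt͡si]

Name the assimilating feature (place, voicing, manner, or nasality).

The segment that alternates is /θ/, which surfaces as [ʂ] when adjacent to /ʐ/.
The change dental → retroflex matches the place of the following /ʐ/, identifying this as place assimilation.
The same holds elsewhere in the data: /v/ → [z] before /t͡s/ (labiodental → alveolar, matching alveolar) — only place changes, and always toward the following segment.

place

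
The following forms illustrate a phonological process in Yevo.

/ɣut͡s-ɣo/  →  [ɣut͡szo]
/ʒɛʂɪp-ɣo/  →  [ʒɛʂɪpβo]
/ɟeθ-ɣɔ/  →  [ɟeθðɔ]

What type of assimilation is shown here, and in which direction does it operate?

The segment that alternates is /ɣ/, which surfaces as [z] when adjacent to /t͡s/.
/ɣ/ is velar while /t͡s/ is alveolar; the output [z] is alveolar, matching the trigger — so the feature that spreads is place.
Manner and voice are unchanged, so the assimilation is partial, not total.
The same holds elsewhere in the data: /ɣ/ → [β] after /p/ (velar → bilabial, matching bilabial); /ɣ/ → [ð] after /θ/ (velar → dental, matching dental) — only place changes, and always toward the preceding segment.
Since the segment that changes follows the conditioning segment, the assimilation is progressive.

progressive place assimilation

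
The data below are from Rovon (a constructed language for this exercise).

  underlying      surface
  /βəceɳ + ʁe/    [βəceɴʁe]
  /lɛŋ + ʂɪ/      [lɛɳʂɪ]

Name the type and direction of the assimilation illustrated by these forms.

regressive place assimilation

Underlying /ɳ/ is realised as [ɴ] next to /ʁ/; /ʁ/ itself does not change.
The change retroflex → uvular matches the place of the following /ʁ/, identifying this as place assimilation.
Manner and voice are unchanged, so the assimilation is partial, not total.
The other alternating form patterns the same way: /ŋ/ → [ɳ] before /ʂ/ (velar → retroflex, matching retroflex) — only place changes, and always toward the following segment.
Since the segment that changes precedes the conditioning segment, the assimilation is regressive.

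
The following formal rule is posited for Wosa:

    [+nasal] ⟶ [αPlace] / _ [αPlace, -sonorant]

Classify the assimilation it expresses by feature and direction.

regressive place assimilation

The shared variable α links the value of the place features (abbreviated [Place]) on the target to the same value on the neighbouring segment, so place is the feature that assimilates.
Since the environment is written after the underscore, the trigger follows the target; the direction is regressive.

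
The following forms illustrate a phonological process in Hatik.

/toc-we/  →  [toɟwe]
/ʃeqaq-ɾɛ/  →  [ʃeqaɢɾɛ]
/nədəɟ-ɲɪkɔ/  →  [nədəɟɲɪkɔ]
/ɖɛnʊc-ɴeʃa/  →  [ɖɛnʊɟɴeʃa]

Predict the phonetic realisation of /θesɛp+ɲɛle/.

The data show regressive voicing assimilation: /c/ → [ɟ] before /w/; /q/ → [ɢ] before /ɾ/; /c/ → [ɟ] before /ɴ/. In each pair only voicing changes, matching the following consonant, while place and manner stay constant.
No alternation appears in [nədəɟɲɪkɔ]: there the adjacent consonants already agree in voicing (/ɟ/ and /ɲ/ are both voiced), so this form is consistent with the same rule.
The rule targets /p/ (voiceless bilabial stop), which sits before the trigger /ɲ/ (voiced).
The voiced bilabial stop is [b], so /p/ → [b].

[θesɛbɲɛle]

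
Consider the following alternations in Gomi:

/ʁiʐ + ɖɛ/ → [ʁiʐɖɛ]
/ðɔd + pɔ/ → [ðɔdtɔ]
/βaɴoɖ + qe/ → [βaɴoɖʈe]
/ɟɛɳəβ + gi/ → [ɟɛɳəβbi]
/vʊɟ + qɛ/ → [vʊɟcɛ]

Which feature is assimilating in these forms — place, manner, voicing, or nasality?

place

Comparing underlying and surface forms, /p/ → [t] is the alternation; the neighbouring /d/ is constant.
The change bilabial → alveolar matches the place of the preceding /d/, identifying this as place assimilation.
The same holds elsewhere in the data: /q/ → [ʈ] after /ɖ/ (uvular → retroflex, matching retroflex); /g/ → [b] after /β/ (velar → bilabial, matching bilabial); /q/ → [c] after /ɟ/ (uvular → palatal, matching palatal) — only place changes, and always toward the preceding segment.
Nothing changes in [ʁiʐɖɛ]: there the adjacent consonants already agree in place (/ɖ/ and /ʐ/ are both retroflex), so this form is consistent with the same rule.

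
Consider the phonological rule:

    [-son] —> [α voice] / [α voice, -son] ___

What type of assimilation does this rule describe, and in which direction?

progressive voicing assimilation

The shared variable α links the value of [voice] on the target to the same value on the neighbouring segment, so voicing is the feature that assimilates.
Since the environment is written before the underscore, the trigger precedes the target; the direction is progressive.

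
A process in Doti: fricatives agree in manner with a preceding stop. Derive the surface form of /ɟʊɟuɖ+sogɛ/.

The rule targets /s/ (voiceless alveolar fricative), which sits after the trigger /ɖ/ (stop).
A voiceless alveolar stop is [t], so the surface segment is [t].

[ɟʊɟuɖtogɛ]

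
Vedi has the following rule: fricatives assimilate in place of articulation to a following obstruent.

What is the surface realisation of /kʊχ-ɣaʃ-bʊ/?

[kʊxɣaɸbʊ]

The rule targets /χ/ (voiceless uvular fricative), which sits before the trigger /ɣ/ (velar).
Changing only its place to velar gives [x] — the voiceless velar fricative.
At the second juncture, /ʃ/ likewise becomes [ɸ] adjacent to /b/.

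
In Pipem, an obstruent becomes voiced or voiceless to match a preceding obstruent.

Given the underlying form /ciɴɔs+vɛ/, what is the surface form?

The rule targets /v/ (voiced labiodental fricative), which sits after the trigger /s/ (voiceless).
Changing only its voicing to voiceless gives [f] — the voiceless labiodental fricative.

[ciɴɔsfɛ]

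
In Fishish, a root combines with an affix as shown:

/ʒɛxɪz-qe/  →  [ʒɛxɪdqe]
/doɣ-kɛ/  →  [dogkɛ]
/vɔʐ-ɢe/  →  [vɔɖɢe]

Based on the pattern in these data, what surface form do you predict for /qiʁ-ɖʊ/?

[qiɢɖʊ]

The data show regressive manner assimilation: /z/ → [d] before /q/; /ɣ/ → [g] before /k/; /ʐ/ → [ɖ] before /ɢ/. In each pair only manner changes, matching the following consonant, while place and voice stay constant.
The rule targets /ʁ/ (voiced uvular fricative), which sits before the trigger /ɖ/ (stop).
Changing only its manner to stop gives [ɢ] — the voiced uvular stop.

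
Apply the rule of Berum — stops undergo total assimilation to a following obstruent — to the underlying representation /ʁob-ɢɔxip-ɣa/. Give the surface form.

/b/ is the segment targeted by the rule; it sits immediately before /ɢ/, so it assimilates completely and surfaces as [ɢ].
At the second juncture, /p/ likewise becomes [ɣ] adjacent to /ɣ/.

[ʁoɢɢɔxiɣɣa]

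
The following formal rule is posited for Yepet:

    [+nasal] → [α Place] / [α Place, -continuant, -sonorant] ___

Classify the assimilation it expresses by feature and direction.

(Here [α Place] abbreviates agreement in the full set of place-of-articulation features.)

The rule copies the place features (abbreviated [Place]) from the environment onto the target, so the assimilating feature is place.
Since the environment is written before the underscore, the trigger precedes the target; the direction is progressive.

progressive place assimilation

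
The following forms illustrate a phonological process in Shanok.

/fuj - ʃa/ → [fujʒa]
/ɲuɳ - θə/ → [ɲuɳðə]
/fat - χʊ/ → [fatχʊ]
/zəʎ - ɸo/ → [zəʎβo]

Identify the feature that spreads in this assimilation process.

Underlying /ʃ/ is realised as [ʒ] next to /j/; /j/ itself does not change.
The change voiceless → voiced matches the voicing of the preceding /j/, identifying this as voicing assimilation.
The other alternating forms pattern the same way: /θ/ → [ð] after /ɳ/ (voiceless → voiced, matching voiced); /ɸ/ → [β] after /ʎ/ (voiceless → voiced, matching voiced) — only voicing changes, and always toward the preceding segment.
Nothing changes in [fatχʊ]: there the adjacent consonants already agree in voicing (/χ/ and /t/ are both voiceless), so this form is consistent with the same rule.

voicing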